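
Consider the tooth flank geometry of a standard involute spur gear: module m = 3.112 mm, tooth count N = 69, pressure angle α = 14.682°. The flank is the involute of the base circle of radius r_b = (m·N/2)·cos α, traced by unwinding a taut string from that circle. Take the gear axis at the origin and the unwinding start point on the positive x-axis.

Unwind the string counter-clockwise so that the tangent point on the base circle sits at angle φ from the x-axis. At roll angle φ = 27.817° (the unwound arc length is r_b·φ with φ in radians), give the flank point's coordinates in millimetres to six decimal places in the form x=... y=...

pitch radius r_p = m·N/2 = 3.112·69/2 = 107.364000
base radius r_b = r_p·cos α = 107.364000·cos 14.682° = 103.858289
roll angle φ = 27.817° = 0.48549824 rad
x = r_b·(cos φ + φ·sin φ) = 103.858289·(0.88444256 + 0.48549824·0.46664908) = 115.386545
y = r_b·(sin φ − φ·cos φ) = 103.858289·(0.46664908 − 0.48549824·0.88444256) = 3.869114

x=115.386545 y=3.869114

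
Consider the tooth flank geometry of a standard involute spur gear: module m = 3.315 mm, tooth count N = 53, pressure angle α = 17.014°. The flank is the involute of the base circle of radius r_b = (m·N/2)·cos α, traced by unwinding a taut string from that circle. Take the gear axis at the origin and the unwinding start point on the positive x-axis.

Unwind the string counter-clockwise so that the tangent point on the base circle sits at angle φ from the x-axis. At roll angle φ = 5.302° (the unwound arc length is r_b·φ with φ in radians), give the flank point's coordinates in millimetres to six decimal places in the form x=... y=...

pitch radius r_p = m·N/2 = 3.315·53/2 = 87.847500
base radius r_b = r_p·cos α = 87.847500·cos 17.014° = 84.002704
roll angle φ = 5.302° = 0.09253736 rad
x = r_b·(cos φ + φ·sin φ) = 84.002704·(0.99572147 + 0.09253736·0.09240534) = 84.361599
y = r_b·(sin φ − φ·cos φ) = 84.002704·(0.09240534 − 0.09253736·0.99572147) = 0.022169

x=84.361599 y=0.022169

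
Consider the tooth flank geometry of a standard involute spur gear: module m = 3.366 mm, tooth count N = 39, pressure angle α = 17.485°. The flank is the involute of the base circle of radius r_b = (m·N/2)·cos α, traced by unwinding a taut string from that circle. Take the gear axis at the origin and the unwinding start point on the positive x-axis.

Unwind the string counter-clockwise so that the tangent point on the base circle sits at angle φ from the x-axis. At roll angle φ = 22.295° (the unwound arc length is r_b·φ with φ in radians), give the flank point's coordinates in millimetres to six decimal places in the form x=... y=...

pitch radius r_p = m·N/2 = 3.366·39/2 = 65.637000
base radius r_b = r_p·cos α = 65.637000·cos 17.485° = 62.604285
roll angle φ = 22.295° = 0.38912116 rad
x = r_b·(cos φ + φ·sin φ) = 62.604285·(0.92524283 + 0.38912116·0.37937542) = 67.165998
y = r_b·(sin φ − φ·cos φ) = 62.604285·(0.37937542 − 0.38912116·0.92524283) = 1.211008

x=67.165998 y=1.211008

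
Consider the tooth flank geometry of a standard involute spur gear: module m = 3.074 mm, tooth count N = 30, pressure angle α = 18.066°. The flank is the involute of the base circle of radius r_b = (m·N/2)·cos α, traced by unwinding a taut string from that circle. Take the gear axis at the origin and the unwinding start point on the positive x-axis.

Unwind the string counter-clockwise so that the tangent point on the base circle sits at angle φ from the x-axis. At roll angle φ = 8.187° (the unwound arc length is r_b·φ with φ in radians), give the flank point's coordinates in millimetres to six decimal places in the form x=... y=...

x=44.282012 y=0.042544

pitch radius r_p = m·N/2 = 3.074·30/2 = 46.110000
base radius r_b = r_p·cos α = 46.110000·cos 18.066° = 43.836773
roll angle φ = 8.187° = 0.14289011 rad
x = r_b·(cos φ + φ·sin φ) = 43.836773·(0.98980857 + 0.14289011·0.14240436) = 44.282012
y = r_b·(sin φ − φ·cos φ) = 43.836773·(0.14240436 − 0.14289011·0.98980857) = 0.042544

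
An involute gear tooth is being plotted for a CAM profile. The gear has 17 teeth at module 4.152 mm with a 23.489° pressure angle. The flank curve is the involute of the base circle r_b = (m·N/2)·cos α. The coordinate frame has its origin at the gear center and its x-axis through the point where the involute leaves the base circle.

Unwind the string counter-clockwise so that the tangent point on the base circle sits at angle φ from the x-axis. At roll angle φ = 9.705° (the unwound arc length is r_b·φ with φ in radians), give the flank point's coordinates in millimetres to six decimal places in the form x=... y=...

pitch radius r_p = m·N/2 = 4.152·17/2 = 35.292000
base radius r_b = r_p·cos α = 35.292000·cos 23.489° = 32.367585
roll angle φ = 9.705° = 0.16938420 rad
x = r_b·(cos φ + φ·sin φ) = 32.367585·(0.98568876 + 0.16938420·0.16857540) = 32.828589
y = r_b·(sin φ − φ·cos φ) = 32.367585·(0.16857540 − 0.16938420·0.98568876) = 0.052283

x=32.828589 y=0.052283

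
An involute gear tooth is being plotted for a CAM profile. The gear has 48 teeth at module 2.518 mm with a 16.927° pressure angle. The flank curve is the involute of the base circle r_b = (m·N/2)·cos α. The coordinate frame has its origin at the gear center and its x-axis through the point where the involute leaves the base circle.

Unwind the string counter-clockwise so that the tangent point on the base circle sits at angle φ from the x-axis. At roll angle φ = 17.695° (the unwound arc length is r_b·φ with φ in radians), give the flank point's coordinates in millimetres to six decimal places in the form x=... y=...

x=60.505612 y=0.562272

pitch radius r_p = m·N/2 = 2.518·48/2 = 60.432000
base radius r_b = r_p·cos α = 60.432000·cos 16.927° = 57.813874
roll angle φ = 17.695° = 0.30883601 rad
x = r_b·(cos φ + φ·sin φ) = 57.813874·(0.95268801 + 0.30883601·0.30394992) = 60.505612
y = r_b·(sin φ − φ·cos φ) = 57.813874·(0.30394992 − 0.30883601·0.95268801) = 0.562272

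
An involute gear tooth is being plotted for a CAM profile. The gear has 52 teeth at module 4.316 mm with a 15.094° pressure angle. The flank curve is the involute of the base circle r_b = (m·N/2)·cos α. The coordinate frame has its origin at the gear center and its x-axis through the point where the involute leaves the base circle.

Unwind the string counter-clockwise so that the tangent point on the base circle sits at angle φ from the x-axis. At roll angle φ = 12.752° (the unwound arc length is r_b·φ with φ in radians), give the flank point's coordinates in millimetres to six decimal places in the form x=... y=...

pitch radius r_p = m·N/2 = 4.316·52/2 = 112.216000
base radius r_b = r_p·cos α = 112.216000·cos 15.094° = 108.344537
roll angle φ = 12.752° = 0.22256439 rad
x = r_b·(cos φ + φ·sin φ) = 108.344537·(0.97533462 + 0.22256439·0.22073148) = 110.994816
y = r_b·(sin φ − φ·cos φ) = 108.344537·(0.22073148 − 0.22256439·0.97533462) = 0.396187

x=110.994816 y=0.396187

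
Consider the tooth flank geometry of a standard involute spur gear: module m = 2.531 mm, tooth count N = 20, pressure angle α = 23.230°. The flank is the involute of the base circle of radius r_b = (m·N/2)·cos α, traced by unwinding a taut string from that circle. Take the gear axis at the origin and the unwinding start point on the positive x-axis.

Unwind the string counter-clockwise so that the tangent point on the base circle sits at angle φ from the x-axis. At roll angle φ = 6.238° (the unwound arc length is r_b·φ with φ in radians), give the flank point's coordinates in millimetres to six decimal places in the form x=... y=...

x=23.395528 y=0.009993

pitch radius r_p = m·N/2 = 2.531·20/2 = 25.310000
base radius r_b = r_p·cos α = 25.310000·cos 23.230° = 23.258092
roll angle φ = 6.238° = 0.10887364 rad
x = r_b·(cos φ + φ·sin φ) = 23.258092·(0.99407912 + 0.10887364·0.10865868) = 23.395528
y = r_b·(sin φ − φ·cos φ) = 23.258092·(0.10865868 − 0.10887364·0.99407912) = 0.009993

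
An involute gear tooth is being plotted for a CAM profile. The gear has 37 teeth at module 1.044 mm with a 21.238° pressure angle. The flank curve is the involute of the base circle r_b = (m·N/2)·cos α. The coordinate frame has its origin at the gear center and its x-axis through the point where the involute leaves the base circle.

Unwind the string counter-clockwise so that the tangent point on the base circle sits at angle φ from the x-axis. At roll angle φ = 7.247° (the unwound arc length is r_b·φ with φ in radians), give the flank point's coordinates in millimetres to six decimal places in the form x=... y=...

pitch radius r_p = m·N/2 = 1.044·37/2 = 19.314000
base radius r_b = r_p·cos α = 19.314000·cos 21.238° = 18.002266
roll angle φ = 7.247° = 0.12648401 rad
x = r_b·(cos φ + φ·sin φ) = 18.002266·(0.99201156 + 0.12648401·0.12614703) = 18.145692
y = r_b·(sin φ − φ·cos φ) = 18.002266·(0.12614703 − 0.12648401·0.99201156) = 0.012123

x=18.145692 y=0.012123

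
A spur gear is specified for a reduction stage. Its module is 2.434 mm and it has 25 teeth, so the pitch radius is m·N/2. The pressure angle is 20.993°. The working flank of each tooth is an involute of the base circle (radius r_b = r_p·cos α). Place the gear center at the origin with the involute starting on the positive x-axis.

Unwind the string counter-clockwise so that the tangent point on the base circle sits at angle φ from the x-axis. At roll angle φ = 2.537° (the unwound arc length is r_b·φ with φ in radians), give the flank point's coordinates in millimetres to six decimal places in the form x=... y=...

pitch radius r_p = m·N/2 = 2.434·25/2 = 30.425000
base radius r_b = r_p·cos α = 30.425000·cos 20.993° = 28.405516
roll angle φ = 2.537° = 0.04427900 rad
x = r_b·(cos φ + φ·sin φ) = 28.405516·(0.99901985 + 0.04427900·0.04426454) = 28.433349
y = r_b·(sin φ − φ·cos φ) = 28.405516·(0.04426454 − 0.04427900·0.99901985) = 0.000822

x=28.433349 y=0.000822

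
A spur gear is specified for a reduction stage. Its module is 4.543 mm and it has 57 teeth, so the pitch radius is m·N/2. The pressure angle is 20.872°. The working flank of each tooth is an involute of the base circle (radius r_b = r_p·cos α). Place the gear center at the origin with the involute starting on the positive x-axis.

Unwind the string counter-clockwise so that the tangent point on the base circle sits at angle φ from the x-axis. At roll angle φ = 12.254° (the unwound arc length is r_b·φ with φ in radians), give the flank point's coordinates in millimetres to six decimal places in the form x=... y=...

x=123.714473 y=0.392706

pitch radius r_p = m·N/2 = 4.543·57/2 = 129.475500
base radius r_b = r_p·cos α = 129.475500·cos 20.872° = 120.979149
roll angle φ = 12.254° = 0.21387265 rad
x = r_b·(cos φ + φ·sin φ) = 120.979149·(0.97721629 + 0.21387265·0.21224590) = 123.714473
y = r_b·(sin φ − φ·cos φ) = 120.979149·(0.21224590 − 0.21387265·0.97721629) = 0.392706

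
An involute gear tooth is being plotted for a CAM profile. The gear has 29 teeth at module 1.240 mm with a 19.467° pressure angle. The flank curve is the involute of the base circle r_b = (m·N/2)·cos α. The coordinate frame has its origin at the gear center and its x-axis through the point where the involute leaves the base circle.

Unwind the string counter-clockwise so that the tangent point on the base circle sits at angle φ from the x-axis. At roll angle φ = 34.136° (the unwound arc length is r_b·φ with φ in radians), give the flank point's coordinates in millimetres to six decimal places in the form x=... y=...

pitch radius r_p = m·N/2 = 1.240·29/2 = 17.980000
base radius r_b = r_p·cos α = 17.980000·cos 19.467° = 16.952148
roll angle φ = 34.136° = 0.59578559 rad
x = r_b·(cos φ + φ·sin φ) = 16.952148·(0.82770791 + 0.59578559·0.56115917) = 19.699048
y = r_b·(sin φ − φ·cos φ) = 16.952148·(0.56115917 − 0.59578559·0.82770791) = 1.153131

x=19.699048 y=1.153131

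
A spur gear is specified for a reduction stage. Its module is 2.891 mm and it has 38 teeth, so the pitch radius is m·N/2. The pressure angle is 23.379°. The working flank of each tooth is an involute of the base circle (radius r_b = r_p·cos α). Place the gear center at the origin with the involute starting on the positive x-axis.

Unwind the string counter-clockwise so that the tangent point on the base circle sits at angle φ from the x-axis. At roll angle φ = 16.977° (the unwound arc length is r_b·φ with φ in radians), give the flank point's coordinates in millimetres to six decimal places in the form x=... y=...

pitch radius r_p = m·N/2 = 2.891·38/2 = 54.929000
base radius r_b = r_p·cos α = 54.929000·cos 23.379° = 50.419336
roll angle φ = 16.977° = 0.29630455 rad
x = r_b·(cos φ + φ·sin φ) = 50.419336·(0.95642204 + 0.29630455·0.29198780) = 52.584310
y = r_b·(sin φ − φ·cos φ) = 50.419336·(0.29198780 − 0.29630455·0.95642204) = 0.433384

x=52.584310 y=0.433384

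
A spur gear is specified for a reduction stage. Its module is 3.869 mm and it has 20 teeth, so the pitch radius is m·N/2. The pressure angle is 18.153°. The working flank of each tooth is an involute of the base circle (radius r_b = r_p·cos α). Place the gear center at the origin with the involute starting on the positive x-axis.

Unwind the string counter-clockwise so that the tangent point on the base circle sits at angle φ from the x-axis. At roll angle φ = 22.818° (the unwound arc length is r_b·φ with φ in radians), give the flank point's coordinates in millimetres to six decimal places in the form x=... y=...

x=39.565190 y=0.761845

pitch radius r_p = m·N/2 = 3.869·20/2 = 38.690000
base radius r_b = r_p·cos α = 38.690000·cos 18.153° = 36.764319
roll angle φ = 22.818° = 0.39824923 rad
x = r_b·(cos φ + φ·sin φ) = 36.764319·(0.92174136 + 0.39824923·0.38780518) = 39.565190
y = r_b·(sin φ − φ·cos φ) = 36.764319·(0.38780518 − 0.39824923·0.92174136) = 0.761845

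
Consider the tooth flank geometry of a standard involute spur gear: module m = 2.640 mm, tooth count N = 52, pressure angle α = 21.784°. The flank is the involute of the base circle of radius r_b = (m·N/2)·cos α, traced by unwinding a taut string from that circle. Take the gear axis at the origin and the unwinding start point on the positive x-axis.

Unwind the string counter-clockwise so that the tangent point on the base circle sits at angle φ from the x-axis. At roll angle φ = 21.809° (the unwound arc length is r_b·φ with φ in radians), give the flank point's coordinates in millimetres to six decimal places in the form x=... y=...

x=68.189873 y=1.154819

pitch radius r_p = m·N/2 = 2.640·52/2 = 68.640000
base radius r_b = r_p·cos α = 68.640000·cos 21.784° = 63.738383
roll angle φ = 21.809° = 0.38063886 rad
x = r_b·(cos φ + φ·sin φ) = 63.738383·(0.92842748 + 0.38063886·0.37151368) = 68.189873
y = r_b·(sin φ − φ·cos φ) = 63.738383·(0.37151368 − 0.38063886·0.92842748) = 1.154819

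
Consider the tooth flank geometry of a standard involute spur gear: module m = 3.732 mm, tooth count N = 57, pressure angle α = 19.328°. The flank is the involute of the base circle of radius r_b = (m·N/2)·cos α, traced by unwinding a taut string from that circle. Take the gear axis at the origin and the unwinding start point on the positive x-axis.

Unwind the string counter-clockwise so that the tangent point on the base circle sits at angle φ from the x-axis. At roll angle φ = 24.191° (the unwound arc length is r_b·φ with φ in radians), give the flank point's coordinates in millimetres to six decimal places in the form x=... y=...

pitch radius r_p = m·N/2 = 3.732·57/2 = 106.362000
base radius r_b = r_p·cos α = 106.362000·cos 19.328° = 100.367365
roll angle φ = 24.191° = 0.42221260 rad
x = r_b·(cos φ + φ·sin φ) = 100.367365·(0.91218450 + 0.42221260·0.40977975) = 108.918531
y = r_b·(sin φ − φ·cos φ) = 100.367365·(0.40977975 − 0.42221260·0.91218450) = 2.473450

x=108.918531 y=2.473450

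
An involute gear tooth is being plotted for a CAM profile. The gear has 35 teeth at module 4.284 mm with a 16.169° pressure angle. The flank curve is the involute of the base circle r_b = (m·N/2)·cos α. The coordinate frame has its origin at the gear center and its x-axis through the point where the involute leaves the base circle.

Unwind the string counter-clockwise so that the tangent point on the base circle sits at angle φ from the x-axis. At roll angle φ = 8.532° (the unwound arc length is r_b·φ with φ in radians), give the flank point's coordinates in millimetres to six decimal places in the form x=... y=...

x=72.798440 y=0.079079

pitch radius r_p = m·N/2 = 4.284·35/2 = 74.970000
base radius r_b = r_p·cos α = 74.970000·cos 16.169° = 72.004524
roll angle φ = 8.532° = 0.14891149 rad
x = r_b·(cos φ + φ·sin φ) = 72.004524·(0.98893316 + 0.14891149·0.14836176) = 72.798440
y = r_b·(sin φ − φ·cos φ) = 72.004524·(0.14836176 − 0.14891149·0.98893316) = 0.079079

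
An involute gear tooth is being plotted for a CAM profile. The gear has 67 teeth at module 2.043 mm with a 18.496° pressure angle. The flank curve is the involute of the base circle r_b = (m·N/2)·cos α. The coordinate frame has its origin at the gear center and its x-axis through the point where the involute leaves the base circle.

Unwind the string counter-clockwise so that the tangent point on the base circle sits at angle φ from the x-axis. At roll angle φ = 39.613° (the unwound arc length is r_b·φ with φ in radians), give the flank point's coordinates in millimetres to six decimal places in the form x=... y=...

x=78.612598 y=6.813979

pitch radius r_p = m·N/2 = 2.043·67/2 = 68.440500
base radius r_b = r_p·cos α = 68.440500·cos 18.496° = 64.905261
roll angle φ = 39.613° = 0.69137728 rad
x = r_b·(cos φ + φ·sin φ) = 64.905261·(0.77036860 + 0.69137728·0.63759880) = 78.612598
y = r_b·(sin φ − φ·cos φ) = 64.905261·(0.63759880 − 0.69137728·0.77036860) = 6.813979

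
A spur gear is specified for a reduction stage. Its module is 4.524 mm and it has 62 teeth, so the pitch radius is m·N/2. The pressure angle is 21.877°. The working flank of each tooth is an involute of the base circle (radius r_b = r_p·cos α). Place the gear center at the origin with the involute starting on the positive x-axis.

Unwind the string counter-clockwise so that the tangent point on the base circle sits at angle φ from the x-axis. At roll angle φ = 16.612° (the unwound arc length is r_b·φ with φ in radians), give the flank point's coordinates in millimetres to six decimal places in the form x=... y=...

x=135.500122 y=1.048449

pitch radius r_p = m·N/2 = 4.524·62/2 = 140.244000
base radius r_b = r_p·cos α = 140.244000·cos 21.877° = 130.144455
roll angle φ = 16.612° = 0.28993410 rad
x = r_b·(cos φ + φ·sin φ) = 130.144455·(0.95826272 + 0.28993410·0.28588907) = 135.500122
y = r_b·(sin φ − φ·cos φ) = 130.144455·(0.28588907 − 0.28993410·0.95826272) = 1.048449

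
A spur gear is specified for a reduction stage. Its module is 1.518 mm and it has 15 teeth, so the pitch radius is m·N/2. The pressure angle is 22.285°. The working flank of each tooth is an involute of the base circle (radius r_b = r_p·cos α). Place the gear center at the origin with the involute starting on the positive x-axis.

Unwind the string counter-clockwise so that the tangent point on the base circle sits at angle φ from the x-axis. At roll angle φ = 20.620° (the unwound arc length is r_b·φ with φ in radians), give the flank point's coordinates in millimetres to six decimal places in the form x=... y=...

x=11.194928 y=0.161570

pitch radius r_p = m·N/2 = 1.518·15/2 = 11.385000
base radius r_b = r_p·cos α = 11.385000·cos 22.285° = 10.534643
roll angle φ = 20.620° = 0.35988689 rad
x = r_b·(cos φ + φ·sin φ) = 10.534643·(0.93593666 + 0.35988689·0.35216837) = 11.194928
y = r_b·(sin φ − φ·cos φ) = 10.534643·(0.35216837 − 0.35988689·0.93593666) = 0.161570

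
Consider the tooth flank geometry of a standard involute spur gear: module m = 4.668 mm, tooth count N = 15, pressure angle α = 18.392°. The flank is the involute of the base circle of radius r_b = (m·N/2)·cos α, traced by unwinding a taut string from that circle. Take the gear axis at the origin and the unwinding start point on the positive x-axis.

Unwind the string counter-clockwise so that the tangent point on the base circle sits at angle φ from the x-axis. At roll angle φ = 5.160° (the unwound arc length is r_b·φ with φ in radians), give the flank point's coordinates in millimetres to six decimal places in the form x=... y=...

pitch radius r_p = m·N/2 = 4.668·15/2 = 35.010000
base radius r_b = r_p·cos α = 35.010000·cos 18.392° = 33.221692
roll angle φ = 5.160° = 0.09005899 rad
x = r_b·(cos φ + φ·sin φ) = 33.221692·(0.99594743 + 0.09005899·0.08993730) = 33.356143
y = r_b·(sin φ − φ·cos φ) = 33.221692·(0.08993730 − 0.09005899·0.99594743) = 0.008082

x=33.356143 y=0.008082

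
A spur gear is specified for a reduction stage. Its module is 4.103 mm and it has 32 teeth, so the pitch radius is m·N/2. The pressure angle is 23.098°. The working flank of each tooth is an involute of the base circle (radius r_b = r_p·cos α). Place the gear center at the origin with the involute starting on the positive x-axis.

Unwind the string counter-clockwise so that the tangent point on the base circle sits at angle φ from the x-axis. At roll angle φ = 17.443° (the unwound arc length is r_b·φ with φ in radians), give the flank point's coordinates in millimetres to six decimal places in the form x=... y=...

x=63.119163 y=0.562698

pitch radius r_p = m·N/2 = 4.103·32/2 = 65.648000
base radius r_b = r_p·cos α = 65.648000·cos 23.098° = 60.385341
roll angle φ = 17.443° = 0.30443778 rad
x = r_b·(cos φ + φ·sin φ) = 60.385341·(0.95401563 + 0.30443778·0.29975686) = 63.119163
y = r_b·(sin φ − φ·cos φ) = 60.385341·(0.29975686 − 0.30443778·0.95401563) = 0.562698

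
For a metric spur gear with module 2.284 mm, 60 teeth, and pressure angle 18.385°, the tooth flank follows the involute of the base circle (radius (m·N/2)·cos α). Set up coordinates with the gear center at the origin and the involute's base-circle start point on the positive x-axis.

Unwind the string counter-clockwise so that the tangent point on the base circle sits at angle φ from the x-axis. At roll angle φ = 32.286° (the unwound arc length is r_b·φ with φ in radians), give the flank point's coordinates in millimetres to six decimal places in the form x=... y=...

x=74.540785 y=3.756340

pitch radius r_p = m·N/2 = 2.284·60/2 = 68.520000
base radius r_b = r_p·cos α = 68.520000·cos 18.385° = 65.022644
roll angle φ = 32.286° = 0.56349700 rad
x = r_b·(cos φ + φ·sin φ) = 65.022644·(0.84539237 + 0.56349700·0.53414580) = 74.540785
y = r_b·(sin φ − φ·cos φ) = 65.022644·(0.53414580 − 0.56349700·0.84539237) = 3.756340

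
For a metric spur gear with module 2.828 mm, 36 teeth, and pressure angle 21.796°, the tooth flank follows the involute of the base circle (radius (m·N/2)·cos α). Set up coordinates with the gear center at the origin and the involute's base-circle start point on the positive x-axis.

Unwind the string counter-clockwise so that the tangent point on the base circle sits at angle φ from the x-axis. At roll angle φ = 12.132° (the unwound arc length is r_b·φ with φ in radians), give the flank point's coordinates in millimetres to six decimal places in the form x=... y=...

pitch radius r_p = m·N/2 = 2.828·36/2 = 50.904000
base radius r_b = r_p·cos α = 50.904000·cos 21.796° = 47.264962
roll angle φ = 12.132° = 0.21174334 rad
x = r_b·(cos φ + φ·sin φ) = 47.264962·(0.97766601 + 0.21174334·0.21016463) = 48.312683
y = r_b·(sin φ − φ·cos φ) = 47.264962·(0.21016463 − 0.21174334·0.97766601) = 0.148901

x=48.312683 y=0.148901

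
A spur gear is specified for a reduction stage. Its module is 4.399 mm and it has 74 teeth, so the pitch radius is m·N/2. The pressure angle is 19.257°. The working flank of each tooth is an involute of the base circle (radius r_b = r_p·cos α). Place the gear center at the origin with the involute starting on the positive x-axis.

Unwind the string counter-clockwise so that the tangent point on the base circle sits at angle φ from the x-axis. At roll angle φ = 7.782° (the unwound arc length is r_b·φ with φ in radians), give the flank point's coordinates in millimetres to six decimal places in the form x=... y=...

pitch radius r_p = m·N/2 = 4.399·74/2 = 162.763000
base radius r_b = r_p·cos α = 162.763000·cos 19.257° = 153.656204
roll angle φ = 7.782° = 0.13582152 rad
x = r_b·(cos φ + φ·sin φ) = 153.656204·(0.99079043 + 0.13582152·0.13540431) = 155.066960
y = r_b·(sin φ − φ·cos φ) = 153.656204·(0.13540431 − 0.13582152·0.99079043) = 0.128095

x=155.066960 y=0.128095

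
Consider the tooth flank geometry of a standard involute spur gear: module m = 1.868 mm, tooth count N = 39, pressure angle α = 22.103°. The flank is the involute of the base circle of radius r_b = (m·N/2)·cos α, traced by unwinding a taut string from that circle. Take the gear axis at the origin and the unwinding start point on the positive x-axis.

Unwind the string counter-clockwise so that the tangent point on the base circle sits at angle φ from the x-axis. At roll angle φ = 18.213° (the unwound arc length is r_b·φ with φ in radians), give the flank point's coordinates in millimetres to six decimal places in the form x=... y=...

pitch radius r_p = m·N/2 = 1.868·39/2 = 36.426000
base radius r_b = r_p·cos α = 36.426000·cos 22.103° = 33.749014
roll angle φ = 18.213° = 0.31787682 rad
x = r_b·(cos φ + φ·sin φ) = 33.749014·(0.94990116 + 0.31787682·0.31255045) = 35.411278
y = r_b·(sin φ − φ·cos φ) = 33.749014·(0.31255045 − 0.31787682·0.94990116) = 0.357702

x=35.411278 y=0.357702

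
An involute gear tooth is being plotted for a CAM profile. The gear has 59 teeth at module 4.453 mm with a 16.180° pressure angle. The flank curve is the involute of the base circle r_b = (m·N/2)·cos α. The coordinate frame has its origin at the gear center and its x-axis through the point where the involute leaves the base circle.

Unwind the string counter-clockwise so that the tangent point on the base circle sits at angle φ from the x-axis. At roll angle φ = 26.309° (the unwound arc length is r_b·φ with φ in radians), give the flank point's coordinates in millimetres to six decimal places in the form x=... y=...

pitch radius r_p = m·N/2 = 4.453·59/2 = 131.363500
base radius r_b = r_p·cos α = 131.363500·cos 16.180° = 126.160325
roll angle φ = 26.309° = 0.45917867 rad
x = r_b·(cos φ + φ·sin φ) = 126.160325·(0.89641682 + 0.45917867·0.44321201) = 138.767567
y = r_b·(sin φ − φ·cos φ) = 126.160325·(0.44321201 − 0.45917867·0.89641682) = 3.986227

x=138.767567 y=3.986227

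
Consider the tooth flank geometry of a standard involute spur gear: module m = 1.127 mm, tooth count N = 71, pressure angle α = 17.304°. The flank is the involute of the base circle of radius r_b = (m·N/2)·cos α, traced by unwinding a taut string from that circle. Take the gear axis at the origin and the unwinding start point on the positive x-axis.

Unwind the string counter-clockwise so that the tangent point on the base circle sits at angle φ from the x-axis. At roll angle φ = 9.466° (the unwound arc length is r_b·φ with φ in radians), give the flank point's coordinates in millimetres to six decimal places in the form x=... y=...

pitch radius r_p = m·N/2 = 1.127·71/2 = 40.008500
base radius r_b = r_p·cos α = 40.008500·cos 17.304° = 38.197717
roll angle φ = 9.466° = 0.16521287 rad
x = r_b·(cos φ + φ·sin φ) = 38.197717·(0.98638337 + 0.16521287·0.16446230) = 38.715474
y = r_b·(sin φ − φ·cos φ) = 38.197717·(0.16446230 − 0.16521287·0.98638337) = 0.057261

x=38.715474 y=0.057261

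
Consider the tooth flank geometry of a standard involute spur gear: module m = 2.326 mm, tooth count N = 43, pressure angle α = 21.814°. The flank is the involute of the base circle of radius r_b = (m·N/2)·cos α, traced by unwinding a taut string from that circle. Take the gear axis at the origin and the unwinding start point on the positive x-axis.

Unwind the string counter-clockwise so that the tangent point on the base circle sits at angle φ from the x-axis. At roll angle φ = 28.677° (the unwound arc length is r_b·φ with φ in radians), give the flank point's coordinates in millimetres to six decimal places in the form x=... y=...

pitch radius r_p = m·N/2 = 2.326·43/2 = 50.009000
base radius r_b = r_p·cos α = 50.009000·cos 21.814° = 46.428108
roll angle φ = 28.677° = 0.50050807 rad
x = r_b·(cos φ + φ·sin φ) = 46.428108·(0.87733887 + 0.50050807·0.47987135) = 51.884263
y = r_b·(sin φ − φ·cos φ) = 46.428108·(0.47987135 − 0.50050807·0.87733887) = 1.892232

x=51.884263 y=1.892232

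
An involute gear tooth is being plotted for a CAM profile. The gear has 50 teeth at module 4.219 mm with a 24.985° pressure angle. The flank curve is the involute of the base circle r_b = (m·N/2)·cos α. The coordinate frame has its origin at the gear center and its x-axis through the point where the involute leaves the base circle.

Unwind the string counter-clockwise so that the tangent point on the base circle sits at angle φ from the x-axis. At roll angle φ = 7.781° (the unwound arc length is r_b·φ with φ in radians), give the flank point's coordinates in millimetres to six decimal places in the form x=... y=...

x=96.482024 y=0.079670

pitch radius r_p = m·N/2 = 4.219·50/2 = 105.475000
base radius r_b = r_p·cos α = 105.475000·cos 24.985° = 95.604480
roll angle φ = 7.781° = 0.13580407 rad
x = r_b·(cos φ + φ·sin φ) = 95.604480·(0.99079279 + 0.13580407·0.13538702) = 96.482024
y = r_b·(sin φ − φ·cos φ) = 95.604480·(0.13538702 − 0.13580407·0.99079279) = 0.079670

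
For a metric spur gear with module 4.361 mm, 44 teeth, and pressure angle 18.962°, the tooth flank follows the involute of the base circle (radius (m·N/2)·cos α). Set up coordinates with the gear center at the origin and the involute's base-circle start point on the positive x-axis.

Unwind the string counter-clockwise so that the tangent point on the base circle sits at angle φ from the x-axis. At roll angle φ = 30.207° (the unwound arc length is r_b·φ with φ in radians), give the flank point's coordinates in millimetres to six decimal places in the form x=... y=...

pitch radius r_p = m·N/2 = 4.361·44/2 = 95.942000
base radius r_b = r_p·cos α = 95.942000·cos 18.962° = 90.735640
roll angle φ = 30.207° = 0.52721161 rad
x = r_b·(cos φ + φ·sin φ) = 90.735640·(0.86421334 + 0.52721161·0.50312553) = 102.482907
y = r_b·(sin φ − φ·cos φ) = 90.735640·(0.50312553 − 0.52721161·0.86421334) = 4.310145

x=102.482907 y=4.310145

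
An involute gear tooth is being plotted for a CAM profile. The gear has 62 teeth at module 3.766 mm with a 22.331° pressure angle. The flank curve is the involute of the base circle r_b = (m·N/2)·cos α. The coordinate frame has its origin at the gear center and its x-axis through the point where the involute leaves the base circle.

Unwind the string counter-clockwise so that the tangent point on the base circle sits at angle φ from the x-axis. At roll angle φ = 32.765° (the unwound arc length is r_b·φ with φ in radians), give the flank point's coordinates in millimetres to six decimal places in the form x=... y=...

x=124.230532 y=6.514151

pitch radius r_p = m·N/2 = 3.766·62/2 = 116.746000
base radius r_b = r_p·cos α = 116.746000·cos 22.331° = 107.990549
roll angle φ = 32.765° = 0.57185713 rad
x = r_b·(cos φ + φ·sin φ) = 107.990549·(0.84089736 + 0.57185713·0.54119464) = 124.230532
y = r_b·(sin φ − φ·cos φ) = 107.990549·(0.54119464 − 0.57185713·0.84089736) = 6.514151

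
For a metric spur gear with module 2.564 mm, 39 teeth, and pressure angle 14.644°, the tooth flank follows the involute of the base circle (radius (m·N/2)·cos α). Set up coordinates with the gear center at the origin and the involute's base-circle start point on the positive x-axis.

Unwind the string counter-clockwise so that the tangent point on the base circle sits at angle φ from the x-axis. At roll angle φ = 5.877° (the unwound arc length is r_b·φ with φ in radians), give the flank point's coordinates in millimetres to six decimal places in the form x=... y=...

x=48.627637 y=0.017383

pitch radius r_p = m·N/2 = 2.564·39/2 = 49.998000
base radius r_b = r_p·cos α = 49.998000·cos 14.644° = 48.373830
roll angle φ = 5.877° = 0.10257300 rad
x = r_b·(cos φ + φ·sin φ) = 48.373830·(0.99474400 + 0.10257300·0.10239323) = 48.627637
y = r_b·(sin φ − φ·cos φ) = 48.373830·(0.10239323 − 0.10257300·0.99474400) = 0.017383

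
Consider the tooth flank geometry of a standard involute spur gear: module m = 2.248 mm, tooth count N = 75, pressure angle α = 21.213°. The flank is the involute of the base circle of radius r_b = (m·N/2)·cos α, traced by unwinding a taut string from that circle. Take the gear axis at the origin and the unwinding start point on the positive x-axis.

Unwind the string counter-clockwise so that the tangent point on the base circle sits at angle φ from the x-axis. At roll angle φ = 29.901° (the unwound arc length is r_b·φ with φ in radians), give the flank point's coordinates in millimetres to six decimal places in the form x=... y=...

x=88.571966 y=3.622845

pitch radius r_p = m·N/2 = 2.248·75/2 = 84.300000
base radius r_b = r_p·cos α = 84.300000·cos 21.213° = 78.587978
roll angle φ = 29.901° = 0.52187090 rad
x = r_b·(cos φ + φ·sin φ) = 78.587978·(0.86688805 + 0.52187090·0.49850287) = 88.571966
y = r_b·(sin φ − φ·cos φ) = 78.587978·(0.49850287 − 0.52187090·0.86688805) = 3.622845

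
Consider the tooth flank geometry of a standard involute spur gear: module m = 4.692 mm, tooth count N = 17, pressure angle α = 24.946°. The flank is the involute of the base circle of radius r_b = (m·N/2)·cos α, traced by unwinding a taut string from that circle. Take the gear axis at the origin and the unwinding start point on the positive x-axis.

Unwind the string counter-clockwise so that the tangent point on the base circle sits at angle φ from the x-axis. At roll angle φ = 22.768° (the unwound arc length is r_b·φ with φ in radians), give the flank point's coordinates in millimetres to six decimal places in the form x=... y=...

x=38.904588 y=0.744484

pitch radius r_p = m·N/2 = 4.692·17/2 = 39.882000
base radius r_b = r_p·cos α = 39.882000·cos 24.946° = 36.161236
roll angle φ = 22.768° = 0.39737656 rad
x = r_b·(cos φ + φ·sin φ) = 36.161236·(0.92207944 + 0.39737656·0.38700066) = 38.904588
y = r_b·(sin φ − φ·cos φ) = 36.161236·(0.38700066 − 0.39737656·0.92207944) = 0.744484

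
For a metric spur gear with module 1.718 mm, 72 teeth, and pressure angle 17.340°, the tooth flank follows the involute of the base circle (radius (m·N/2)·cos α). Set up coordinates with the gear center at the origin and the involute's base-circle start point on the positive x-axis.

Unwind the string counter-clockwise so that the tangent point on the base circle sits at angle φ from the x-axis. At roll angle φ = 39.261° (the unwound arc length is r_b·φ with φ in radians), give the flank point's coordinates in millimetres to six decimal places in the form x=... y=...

pitch radius r_p = m·N/2 = 1.718·72/2 = 61.848000
base radius r_b = r_p·cos α = 61.848000·cos 17.340° = 59.037191
roll angle φ = 39.261° = 0.68523372 rad
x = r_b·(cos φ + φ·sin φ) = 59.037191·(0.77427116 + 0.68523372·0.63285399) = 71.312443
y = r_b·(sin φ − φ·cos φ) = 59.037191·(0.63285399 − 0.68523372·0.77427116) = 6.039344

x=71.312443 y=6.039344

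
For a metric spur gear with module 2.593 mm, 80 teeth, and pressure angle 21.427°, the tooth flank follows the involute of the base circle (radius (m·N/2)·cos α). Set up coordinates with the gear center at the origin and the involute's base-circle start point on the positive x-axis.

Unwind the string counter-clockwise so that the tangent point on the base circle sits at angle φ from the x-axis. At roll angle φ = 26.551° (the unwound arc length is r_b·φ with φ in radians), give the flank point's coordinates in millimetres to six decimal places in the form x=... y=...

x=106.368117 y=3.134415

pitch radius r_p = m·N/2 = 2.593·80/2 = 103.720000
base radius r_b = r_p·cos α = 103.720000·cos 21.427° = 96.551264
roll angle φ = 26.551° = 0.46340237 rad
x = r_b·(cos φ + φ·sin φ) = 96.551264·(0.89453684 + 0.46340237·0.44699423) = 106.368117
y = r_b·(sin φ − φ·cos φ) = 96.551264·(0.44699423 − 0.46340237·0.89453684) = 3.134415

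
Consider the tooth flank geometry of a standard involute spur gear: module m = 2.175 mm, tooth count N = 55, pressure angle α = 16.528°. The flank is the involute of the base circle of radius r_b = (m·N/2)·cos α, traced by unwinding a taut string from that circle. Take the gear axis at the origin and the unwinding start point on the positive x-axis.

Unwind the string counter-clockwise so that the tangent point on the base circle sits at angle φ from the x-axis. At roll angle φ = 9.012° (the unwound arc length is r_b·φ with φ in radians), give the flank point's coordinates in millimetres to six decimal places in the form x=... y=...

pitch radius r_p = m·N/2 = 2.175·55/2 = 59.812500
base radius r_b = r_p·cos α = 59.812500·cos 16.528° = 57.341097
roll angle φ = 9.012° = 0.15728907 rad
x = r_b·(cos φ + φ·sin φ) = 57.341097·(0.98765556 + 0.15728907·0.15664132) = 58.046021
y = r_b·(sin φ − φ·cos φ) = 57.341097·(0.15664132 − 0.15728907·0.98765556) = 0.074193

x=58.046021 y=0.074193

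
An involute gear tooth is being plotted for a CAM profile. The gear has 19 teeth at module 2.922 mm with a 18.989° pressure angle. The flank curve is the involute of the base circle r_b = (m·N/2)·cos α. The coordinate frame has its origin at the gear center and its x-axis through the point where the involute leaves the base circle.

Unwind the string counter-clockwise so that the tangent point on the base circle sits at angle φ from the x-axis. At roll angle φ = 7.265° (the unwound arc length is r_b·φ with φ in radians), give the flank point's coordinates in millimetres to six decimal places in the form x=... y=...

pitch radius r_p = m·N/2 = 2.922·19/2 = 27.759000
base radius r_b = r_p·cos α = 27.759000·cos 18.989° = 26.248385
roll angle φ = 7.265° = 0.12679817 rad
x = r_b·(cos φ + φ·sin φ) = 26.248385·(0.99197188 + 0.12679817·0.12645867) = 26.458545
y = r_b·(sin φ − φ·cos φ) = 26.248385·(0.12645867 − 0.12679817·0.99197188) = 0.017808

x=26.458545 y=0.017808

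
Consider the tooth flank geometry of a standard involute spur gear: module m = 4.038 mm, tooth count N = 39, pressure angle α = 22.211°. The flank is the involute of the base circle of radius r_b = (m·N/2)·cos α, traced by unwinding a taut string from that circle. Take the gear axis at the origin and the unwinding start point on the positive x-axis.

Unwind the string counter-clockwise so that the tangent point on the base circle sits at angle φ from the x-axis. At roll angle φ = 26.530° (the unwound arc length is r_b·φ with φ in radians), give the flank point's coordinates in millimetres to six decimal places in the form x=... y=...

pitch radius r_p = m·N/2 = 4.038·39/2 = 78.741000
base radius r_b = r_p·cos α = 78.741000·cos 22.211° = 72.898262
roll angle φ = 26.530° = 0.46303585 rad
x = r_b·(cos φ + φ·sin φ) = 72.898262·(0.89470061 + 0.46303585·0.44666634) = 80.299123
y = r_b·(sin φ − φ·cos φ) = 72.898262·(0.44666634 − 0.46303585·0.89470061) = 2.361020

x=80.299123 y=2.361020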